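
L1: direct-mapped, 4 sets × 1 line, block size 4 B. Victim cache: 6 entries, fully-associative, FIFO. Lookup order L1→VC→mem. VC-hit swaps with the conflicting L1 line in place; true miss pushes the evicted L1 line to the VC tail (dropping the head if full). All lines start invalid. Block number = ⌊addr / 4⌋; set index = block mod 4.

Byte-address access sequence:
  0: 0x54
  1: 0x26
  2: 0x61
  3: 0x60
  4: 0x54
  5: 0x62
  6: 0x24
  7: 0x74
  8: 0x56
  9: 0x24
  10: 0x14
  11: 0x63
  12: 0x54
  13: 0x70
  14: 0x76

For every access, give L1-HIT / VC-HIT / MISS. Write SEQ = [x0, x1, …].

SEQ = [MISS, MISS, MISS, L1-HIT, VC-HIT, L1-HIT, VC-HIT, MISS, VC-HIT, VC-HIT, MISS, L1-HIT, VC-HIT, MISS, VC-HIT]

#0 0x54→b21/s1 MISS; vc=[]
#1 0x26→b9/s1 MISS; vc=[21]
#2 0x61→b24/s0 MISS; vc=[21]
#3 0x60→b24/s0 L1-HIT; vc=[21]
#4 0x54→b21/s1 VC-HIT; vc=[9]
#5 0x62→b24/s0 L1-HIT; vc=[9]
#6 0x24→b9/s1 VC-HIT; vc=[21]
#7 0x74→b29/s1 MISS; vc=[21,9]
#8 0x56→b21/s1 VC-HIT; vc=[29,9]
#9 0x24→b9/s1 VC-HIT; vc=[29,21]
#10 0x14→b5/s1 MISS; vc=[29,21,9]
#11 0x63→b24/s0 L1-HIT; vc=[29,21,9]
#12 0x54→b21/s1 VC-HIT; vc=[29,5,9]
#13 0x70→b28/s0 MISS; vc=[29,5,9,24]
#14 0x76→b29/s1 VC-HIT; vc=[21,5,9,24]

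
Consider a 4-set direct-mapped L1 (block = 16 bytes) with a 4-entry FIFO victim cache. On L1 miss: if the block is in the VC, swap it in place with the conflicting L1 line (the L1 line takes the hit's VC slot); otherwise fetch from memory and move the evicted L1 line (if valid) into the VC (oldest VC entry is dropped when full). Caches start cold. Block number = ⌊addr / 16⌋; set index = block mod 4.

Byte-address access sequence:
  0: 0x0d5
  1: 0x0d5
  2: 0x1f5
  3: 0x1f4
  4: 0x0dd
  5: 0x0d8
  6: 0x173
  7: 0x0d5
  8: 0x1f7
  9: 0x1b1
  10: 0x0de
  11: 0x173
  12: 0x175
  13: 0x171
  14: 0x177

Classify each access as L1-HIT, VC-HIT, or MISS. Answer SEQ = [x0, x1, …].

#0 0xd5→b13/s1 MISS; vc=[]
#1 0xd5→b13/s1 L1-HIT; vc=[]
#2 0x1f5→b31/s3 MISS; vc=[]
#3 0x1f4→b31/s3 L1-HIT; vc=[]
#4 0xdd→b13/s1 L1-HIT; vc=[]
#5 0xd8→b13/s1 L1-HIT; vc=[]
#6 0x173→b23/s3 MISS; vc=[31]
#7 0xd5→b13/s1 L1-HIT; vc=[31]
#8 0x1f7→b31/s3 VC-HIT; vc=[23]
#9 0x1b1→b27/s3 MISS; vc=[23,31]
#10 0xde→b13/s1 L1-HIT; vc=[23,31]
#11 0x173→b23/s3 VC-HIT; vc=[27,31]
#12 0x175→b23/s3 L1-HIT; vc=[27,31]
#13 0x171→b23/s3 L1-HIT; vc=[27,31]
#14 0x177→b23/s3 L1-HIT; vc=[27,31]

SEQ = [MISS, L1-HIT, MISS, L1-HIT, L1-HIT, L1-HIT, MISS, L1-HIT, VC-HIT, MISS, L1-HIT, VC-HIT, L1-HIT, L1-HIT, L1-HIT]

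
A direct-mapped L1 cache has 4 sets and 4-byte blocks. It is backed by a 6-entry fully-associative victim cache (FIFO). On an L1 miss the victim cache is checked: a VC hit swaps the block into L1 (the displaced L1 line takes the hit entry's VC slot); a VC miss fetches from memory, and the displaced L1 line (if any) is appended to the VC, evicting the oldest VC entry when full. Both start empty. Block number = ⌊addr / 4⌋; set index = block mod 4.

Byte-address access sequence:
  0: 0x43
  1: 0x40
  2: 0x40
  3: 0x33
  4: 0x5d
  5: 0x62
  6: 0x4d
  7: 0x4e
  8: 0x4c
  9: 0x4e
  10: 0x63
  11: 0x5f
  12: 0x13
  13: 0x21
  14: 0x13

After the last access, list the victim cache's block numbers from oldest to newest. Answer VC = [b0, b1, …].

VC = [16, 12, 19, 24, 8]

  [0] addr=0x43 blk=16 s=0: MISS | VC []
  [1] addr=0x40 blk=16 s=0: L1-HIT | VC []
  [2] addr=0x40 blk=16 s=0: L1-HIT | VC []
  [3] addr=0x33 blk=12 s=0: MISS | VC [16]
  [4] addr=0x5d blk=23 s=3: MISS | VC [16]
  [5] addr=0x62 blk=24 s=0: MISS | VC [16, 12]
  [6] addr=0x4d blk=19 s=3: MISS | VC [16, 12, 23]
  [7] addr=0x4e blk=19 s=3: L1-HIT | VC [16, 12, 23]
  [8] addr=0x4c blk=19 s=3: L1-HIT | VC [16, 12, 23]
  [9] addr=0x4e blk=19 s=3: L1-HIT | VC [16, 12, 23]
  [10] addr=0x63 blk=24 s=0: L1-HIT | VC [16, 12, 23]
  [11] addr=0x5f blk=23 s=3: VC-HIT | VC [16, 12, 19]
  [12] addr=0x13 blk=4 s=0: MISS | VC [16, 12, 19, 24]
  [13] addr=0x21 blk=8 s=0: MISS | VC [16, 12, 19, 24, 4]
  [14] addr=0x13 blk=4 s=0: VC-HIT | VC [16, 12, 19, 24, 8]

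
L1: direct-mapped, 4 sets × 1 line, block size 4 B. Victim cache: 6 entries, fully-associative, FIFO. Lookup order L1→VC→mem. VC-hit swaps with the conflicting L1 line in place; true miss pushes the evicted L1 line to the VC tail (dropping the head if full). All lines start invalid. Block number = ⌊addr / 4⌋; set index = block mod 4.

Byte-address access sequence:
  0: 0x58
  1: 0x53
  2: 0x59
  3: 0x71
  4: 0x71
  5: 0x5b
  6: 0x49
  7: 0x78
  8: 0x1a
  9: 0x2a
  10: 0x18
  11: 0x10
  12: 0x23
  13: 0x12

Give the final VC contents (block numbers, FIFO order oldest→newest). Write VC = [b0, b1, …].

0: 0x58 (blk 22, set 2) → MISS  vc=[]
1: 0x53 (blk 20, set 0) → MISS  vc=[]
2: 0x59 (blk 22, set 2) → L1-HIT  vc=[]
3: 0x71 (blk 28, set 0) → MISS  vc=[20]
4: 0x71 (blk 28, set 0) → L1-HIT  vc=[20]
5: 0x5b (blk 22, set 2) → L1-HIT  vc=[20]
6: 0x49 (blk 18, set 2) → MISS  vc=[20, 22]
7: 0x78 (blk 30, set 2) → MISS  vc=[20, 22, 18]
8: 0x1a (blk 6, set 2) → MISS  vc=[20, 22, 18, 30]
9: 0x2a (blk 10, set 2) → MISS  vc=[20, 22, 18, 30, 6]
10: 0x18 (blk 6, set 2) → VC-HIT  vc=[20, 22, 18, 30, 10]
11: 0x10 (blk 4, set 0) → MISS  vc=[20, 22, 18, 30, 10, 28]
12: 0x23 (blk 8, set 0) → MISS  vc=[22, 18, 30, 10, 28, 4]
13: 0x12 (blk 4, set 0) → VC-HIT  vc=[22, 18, 30, 10, 28, 8]

VC = [22, 18, 30, 10, 28, 8]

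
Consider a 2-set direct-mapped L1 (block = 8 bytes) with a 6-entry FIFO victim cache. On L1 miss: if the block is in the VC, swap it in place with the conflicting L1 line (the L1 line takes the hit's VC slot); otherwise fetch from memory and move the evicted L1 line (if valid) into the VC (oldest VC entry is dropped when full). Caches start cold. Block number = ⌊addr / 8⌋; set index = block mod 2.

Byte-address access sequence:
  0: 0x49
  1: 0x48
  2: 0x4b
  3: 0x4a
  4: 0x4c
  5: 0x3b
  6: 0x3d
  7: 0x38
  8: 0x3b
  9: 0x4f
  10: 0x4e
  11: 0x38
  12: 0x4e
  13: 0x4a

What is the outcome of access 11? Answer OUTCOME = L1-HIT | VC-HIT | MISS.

OUTCOME = VC-HIT

  [0] addr=0x49 blk=9 s=1: MISS | VC []
  [1] addr=0x48 blk=9 s=1: L1-HIT | VC []
  [2] addr=0x4b blk=9 s=1: L1-HIT | VC []
  [3] addr=0x4a blk=9 s=1: L1-HIT | VC []
  [4] addr=0x4c blk=9 s=1: L1-HIT | VC []
  [5] addr=0x3b blk=7 s=1: MISS | VC [9]
  [6] addr=0x3d blk=7 s=1: L1-HIT | VC [9]
  [7] addr=0x38 blk=7 s=1: L1-HIT | VC [9]
  [8] addr=0x3b blk=7 s=1: L1-HIT | VC [9]
  [9] addr=0x4f blk=9 s=1: VC-HIT | VC [7]
  [10] addr=0x4e blk=9 s=1: L1-HIT | VC [7]
  [11] addr=0x38 blk=7 s=1: VC-HIT | VC [9]
  [12] addr=0x4e blk=9 s=1: VC-HIT | VC [7]
  [13] addr=0x4a blk=9 s=1: L1-HIT | VC [7]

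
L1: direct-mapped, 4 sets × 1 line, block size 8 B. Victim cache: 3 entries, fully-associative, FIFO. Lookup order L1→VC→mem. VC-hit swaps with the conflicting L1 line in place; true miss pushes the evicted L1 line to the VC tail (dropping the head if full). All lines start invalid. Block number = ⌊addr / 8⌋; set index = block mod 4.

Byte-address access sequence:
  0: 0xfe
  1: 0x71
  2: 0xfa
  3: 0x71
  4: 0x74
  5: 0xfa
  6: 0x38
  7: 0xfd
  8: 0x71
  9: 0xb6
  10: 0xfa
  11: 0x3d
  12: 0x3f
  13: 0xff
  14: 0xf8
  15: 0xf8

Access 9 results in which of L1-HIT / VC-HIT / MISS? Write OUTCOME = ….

OUTCOME = MISS

#0 0xfe→b31/s3 MISS; vc=[]
#1 0x71→b14/s2 MISS; vc=[]
#2 0xfa→b31/s3 L1-HIT; vc=[]
#3 0x71→b14/s2 L1-HIT; vc=[]
#4 0x74→b14/s2 L1-HIT; vc=[]
#5 0xfa→b31/s3 L1-HIT; vc=[]
#6 0x38→b7/s3 MISS; vc=[31]
#7 0xfd→b31/s3 VC-HIT; vc=[7]
#8 0x71→b14/s2 L1-HIT; vc=[7]
#9 0xb6→b22/s2 MISS; vc=[7,14]
#10 0xfa→b31/s3 L1-HIT; vc=[7,14]
#11 0x3d→b7/s3 VC-HIT; vc=[31,14]
#12 0x3f→b7/s3 L1-HIT; vc=[31,14]
#13 0xff→b31/s3 VC-HIT; vc=[7,14]
#14 0xf8→b31/s3 L1-HIT; vc=[7,14]
#15 0xf8→b31/s3 L1-HIT; vc=[7,14]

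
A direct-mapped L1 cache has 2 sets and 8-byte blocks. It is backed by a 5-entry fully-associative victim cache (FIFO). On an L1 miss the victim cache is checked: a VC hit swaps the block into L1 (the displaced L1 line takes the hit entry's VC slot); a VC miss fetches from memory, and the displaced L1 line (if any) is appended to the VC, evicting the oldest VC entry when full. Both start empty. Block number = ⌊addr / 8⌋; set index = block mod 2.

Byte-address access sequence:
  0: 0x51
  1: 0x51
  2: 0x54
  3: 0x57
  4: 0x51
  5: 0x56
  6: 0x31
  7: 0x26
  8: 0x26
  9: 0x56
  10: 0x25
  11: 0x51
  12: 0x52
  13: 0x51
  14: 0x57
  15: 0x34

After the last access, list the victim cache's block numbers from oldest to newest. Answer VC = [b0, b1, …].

0: 0x51 (blk 10, set 0) → MISS  vc=[]
1: 0x51 (blk 10, set 0) → L1-HIT  vc=[]
2: 0x54 (blk 10, set 0) → L1-HIT  vc=[]
3: 0x57 (blk 10, set 0) → L1-HIT  vc=[]
4: 0x51 (blk 10, set 0) → L1-HIT  vc=[]
5: 0x56 (blk 10, set 0) → L1-HIT  vc=[]
6: 0x31 (blk 6, set 0) → MISS  vc=[10]
7: 0x26 (blk 4, set 0) → MISS  vc=[10, 6]
8: 0x26 (blk 4, set 0) → L1-HIT  vc=[10, 6]
9: 0x56 (blk 10, set 0) → VC-HIT  vc=[4, 6]
10: 0x25 (blk 4, set 0) → VC-HIT  vc=[10, 6]
11: 0x51 (blk 10, set 0) → VC-HIT  vc=[4, 6]
12: 0x52 (blk 10, set 0) → L1-HIT  vc=[4, 6]
13: 0x51 (blk 10, set 0) → L1-HIT  vc=[4, 6]
14: 0x57 (blk 10, set 0) → L1-HIT  vc=[4, 6]
15: 0x34 (blk 6, set 0) → VC-HIT  vc=[4, 10]

VC = [4, 10]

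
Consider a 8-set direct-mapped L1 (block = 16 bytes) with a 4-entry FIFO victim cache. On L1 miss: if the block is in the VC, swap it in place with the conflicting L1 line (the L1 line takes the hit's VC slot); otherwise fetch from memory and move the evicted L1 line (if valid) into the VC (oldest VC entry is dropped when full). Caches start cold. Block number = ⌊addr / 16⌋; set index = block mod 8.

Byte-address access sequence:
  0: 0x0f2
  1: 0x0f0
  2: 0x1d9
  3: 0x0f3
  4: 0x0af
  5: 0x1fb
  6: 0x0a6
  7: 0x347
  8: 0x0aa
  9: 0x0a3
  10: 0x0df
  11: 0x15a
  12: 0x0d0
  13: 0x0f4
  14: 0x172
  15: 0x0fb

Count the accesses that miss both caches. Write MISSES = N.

MISSES = 8

  [0] addr=0xf2 blk=15 s=7: MISS | VC []
  [1] addr=0xf0 blk=15 s=7: L1-HIT | VC []
  [2] addr=0x1d9 blk=29 s=5: MISS | VC []
  [3] addr=0xf3 blk=15 s=7: L1-HIT | VC []
  [4] addr=0xaf blk=10 s=2: MISS | VC []
  [5] addr=0x1fb blk=31 s=7: MISS | VC [15]
  [6] addr=0xa6 blk=10 s=2: L1-HIT | VC [15]
  [7] addr=0x347 blk=52 s=4: MISS | VC [15]
  [8] addr=0xaa blk=10 s=2: L1-HIT | VC [15]
  [9] addr=0xa3 blk=10 s=2: L1-HIT | VC [15]
  [10] addr=0xdf blk=13 s=5: MISS | VC [15, 29]
  [11] addr=0x15a blk=21 s=5: MISS | VC [15, 29, 13]
  [12] addr=0xd0 blk=13 s=5: VC-HIT | VC [15, 29, 21]
  [13] addr=0xf4 blk=15 s=7: VC-HIT | VC [31, 29, 21]
  [14] addr=0x172 blk=23 s=7: MISS | VC [31, 29, 21, 15]
  [15] addr=0xfb blk=15 s=7: VC-HIT | VC [31, 29, 21, 23]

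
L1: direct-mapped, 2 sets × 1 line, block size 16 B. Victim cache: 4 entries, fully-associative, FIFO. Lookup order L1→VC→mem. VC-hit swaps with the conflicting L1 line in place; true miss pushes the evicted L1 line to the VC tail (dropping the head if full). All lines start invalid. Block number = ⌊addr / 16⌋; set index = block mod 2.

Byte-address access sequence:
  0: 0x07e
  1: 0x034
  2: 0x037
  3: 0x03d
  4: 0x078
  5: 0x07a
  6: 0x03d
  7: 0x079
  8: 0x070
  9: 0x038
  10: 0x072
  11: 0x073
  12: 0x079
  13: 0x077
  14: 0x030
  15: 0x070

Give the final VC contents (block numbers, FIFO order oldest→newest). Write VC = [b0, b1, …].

VC = [3]

#0 0x7e→b7/s1 MISS; vc=[]
#1 0x34→b3/s1 MISS; vc=[7]
#2 0x37→b3/s1 L1-HIT; vc=[7]
#3 0x3d→b3/s1 L1-HIT; vc=[7]
#4 0x78→b7/s1 VC-HIT; vc=[3]
#5 0x7a→b7/s1 L1-HIT; vc=[3]
#6 0x3d→b3/s1 VC-HIT; vc=[7]
#7 0x79→b7/s1 VC-HIT; vc=[3]
#8 0x70→b7/s1 L1-HIT; vc=[3]
#9 0x38→b3/s1 VC-HIT; vc=[7]
#10 0x72→b7/s1 VC-HIT; vc=[3]
#11 0x73→b7/s1 L1-HIT; vc=[3]
#12 0x79→b7/s1 L1-HIT; vc=[3]
#13 0x77→b7/s1 L1-HIT; vc=[3]
#14 0x30→b3/s1 VC-HIT; vc=[7]
#15 0x70→b7/s1 VC-HIT; vc=[3]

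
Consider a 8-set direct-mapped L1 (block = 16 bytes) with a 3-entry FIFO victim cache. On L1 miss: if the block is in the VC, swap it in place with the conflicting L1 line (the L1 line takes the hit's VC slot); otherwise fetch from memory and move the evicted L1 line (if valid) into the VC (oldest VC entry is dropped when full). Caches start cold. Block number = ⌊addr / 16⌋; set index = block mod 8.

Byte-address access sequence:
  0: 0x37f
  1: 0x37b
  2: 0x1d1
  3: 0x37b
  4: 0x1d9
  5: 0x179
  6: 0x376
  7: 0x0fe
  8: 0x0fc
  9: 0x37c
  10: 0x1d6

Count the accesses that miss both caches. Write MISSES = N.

MISSES = 4

0: 0x37f (blk 55, set 7) → MISS  vc=[]
1: 0x37b (blk 55, set 7) → L1-HIT  vc=[]
2: 0x1d1 (blk 29, set 5) → MISS  vc=[]
3: 0x37b (blk 55, set 7) → L1-HIT  vc=[]
4: 0x1d9 (blk 29, set 5) → L1-HIT  vc=[]
5: 0x179 (blk 23, set 7) → MISS  vc=[55]
6: 0x376 (blk 55, set 7) → VC-HIT  vc=[23]
7: 0xfe (blk 15, set 7) → MISS  vc=[23, 55]
8: 0xfc (blk 15, set 7) → L1-HIT  vc=[23, 55]
9: 0x37c (blk 55, set 7) → VC-HIT  vc=[23, 15]
10: 0x1d6 (blk 29, set 5) → L1-HIT  vc=[23, 15]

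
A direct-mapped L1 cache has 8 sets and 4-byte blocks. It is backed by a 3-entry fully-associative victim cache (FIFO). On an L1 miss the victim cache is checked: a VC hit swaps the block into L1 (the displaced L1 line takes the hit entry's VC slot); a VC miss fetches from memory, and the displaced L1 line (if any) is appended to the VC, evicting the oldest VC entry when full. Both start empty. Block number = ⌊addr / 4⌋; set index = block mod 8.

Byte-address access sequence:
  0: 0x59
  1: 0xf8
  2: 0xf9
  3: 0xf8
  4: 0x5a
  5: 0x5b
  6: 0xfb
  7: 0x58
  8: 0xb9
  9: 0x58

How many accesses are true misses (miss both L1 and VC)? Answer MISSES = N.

  [0] addr=0x59 blk=22 s=6: MISS | VC []
  [1] addr=0xf8 blk=62 s=6: MISS | VC [22]
  [2] addr=0xf9 blk=62 s=6: L1-HIT | VC [22]
  [3] addr=0xf8 blk=62 s=6: L1-HIT | VC [22]
  [4] addr=0x5a blk=22 s=6: VC-HIT | VC [62]
  [5] addr=0x5b blk=22 s=6: L1-HIT | VC [62]
  [6] addr=0xfb blk=62 s=6: VC-HIT | VC [22]
  [7] addr=0x58 blk=22 s=6: VC-HIT | VC [62]
  [8] addr=0xb9 blk=46 s=6: MISS | VC [62, 22]
  [9] addr=0x58 blk=22 s=6: VC-HIT | VC [62, 46]

MISSES = 3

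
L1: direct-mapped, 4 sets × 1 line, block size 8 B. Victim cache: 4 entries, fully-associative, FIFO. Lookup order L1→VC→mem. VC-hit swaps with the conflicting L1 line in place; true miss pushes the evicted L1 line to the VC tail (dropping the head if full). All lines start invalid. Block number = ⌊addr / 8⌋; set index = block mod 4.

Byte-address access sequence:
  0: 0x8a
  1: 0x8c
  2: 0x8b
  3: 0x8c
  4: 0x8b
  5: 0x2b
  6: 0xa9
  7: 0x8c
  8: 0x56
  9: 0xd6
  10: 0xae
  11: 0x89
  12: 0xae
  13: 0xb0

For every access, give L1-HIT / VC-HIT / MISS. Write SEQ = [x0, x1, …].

0: 0x8a (blk 17, set 1) → MISS  vc=[]
1: 0x8c (blk 17, set 1) → L1-HIT  vc=[]
2: 0x8b (blk 17, set 1) → L1-HIT  vc=[]
3: 0x8c (blk 17, set 1) → L1-HIT  vc=[]
4: 0x8b (blk 17, set 1) → L1-HIT  vc=[]
5: 0x2b (blk 5, set 1) → MISS  vc=[17]
6: 0xa9 (blk 21, set 1) → MISS  vc=[17, 5]
7: 0x8c (blk 17, set 1) → VC-HIT  vc=[21, 5]
8: 0x56 (blk 10, set 2) → MISS  vc=[21, 5]
9: 0xd6 (blk 26, set 2) → MISS  vc=[21, 5, 10]
10: 0xae (blk 21, set 1) → VC-HIT  vc=[17, 5, 10]
11: 0x89 (blk 17, set 1) → VC-HIT  vc=[21, 5, 10]
12: 0xae (blk 21, set 1) → VC-HIT  vc=[17, 5, 10]
13: 0xb0 (blk 22, set 2) → MISS  vc=[17, 5, 10, 26]

SEQ = [MISS, L1-HIT, L1-HIT, L1-HIT, L1-HIT, MISS, MISS, VC-HIT, MISS, MISS, VC-HIT, VC-HIT, VC-HIT, MISS]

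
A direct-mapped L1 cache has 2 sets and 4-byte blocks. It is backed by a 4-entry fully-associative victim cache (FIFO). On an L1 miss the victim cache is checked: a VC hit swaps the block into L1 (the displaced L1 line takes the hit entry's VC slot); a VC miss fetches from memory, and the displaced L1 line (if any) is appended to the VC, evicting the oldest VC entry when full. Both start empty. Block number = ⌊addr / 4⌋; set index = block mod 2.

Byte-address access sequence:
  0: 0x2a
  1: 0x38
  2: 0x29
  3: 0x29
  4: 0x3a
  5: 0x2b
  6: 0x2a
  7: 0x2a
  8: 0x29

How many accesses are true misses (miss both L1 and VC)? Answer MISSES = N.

0: 0x2a (blk 10, set 0) → MISS  vc=[]
1: 0x38 (blk 14, set 0) → MISS  vc=[10]
2: 0x29 (blk 10, set 0) → VC-HIT  vc=[14]
3: 0x29 (blk 10, set 0) → L1-HIT  vc=[14]
4: 0x3a (blk 14, set 0) → VC-HIT  vc=[10]
5: 0x2b (blk 10, set 0) → VC-HIT  vc=[14]
6: 0x2a (blk 10, set 0) → L1-HIT  vc=[14]
7: 0x2a (blk 10, set 0) → L1-HIT  vc=[14]
8: 0x29 (blk 10, set 0) → L1-HIT  vc=[14]

MISSES = 2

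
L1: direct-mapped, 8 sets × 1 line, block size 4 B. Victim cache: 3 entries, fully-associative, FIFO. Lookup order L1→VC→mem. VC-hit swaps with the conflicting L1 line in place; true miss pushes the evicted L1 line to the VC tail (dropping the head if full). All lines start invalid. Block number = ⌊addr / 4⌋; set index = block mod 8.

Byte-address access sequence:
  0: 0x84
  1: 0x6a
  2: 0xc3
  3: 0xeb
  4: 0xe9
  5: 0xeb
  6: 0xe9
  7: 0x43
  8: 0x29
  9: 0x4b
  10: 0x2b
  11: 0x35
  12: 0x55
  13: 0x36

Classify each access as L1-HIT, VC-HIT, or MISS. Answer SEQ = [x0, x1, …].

SEQ = [MISS, MISS, MISS, MISS, L1-HIT, L1-HIT, L1-HIT, MISS, MISS, MISS, VC-HIT, MISS, MISS, VC-HIT]

  [0] addr=0x84 blk=33 s=1: MISS | VC []
  [1] addr=0x6a blk=26 s=2: MISS | VC []
  [2] addr=0xc3 blk=48 s=0: MISS | VC []
  [3] addr=0xeb blk=58 s=2: MISS | VC [26]
  [4] addr=0xe9 blk=58 s=2: L1-HIT | VC [26]
  [5] addr=0xeb blk=58 s=2: L1-HIT | VC [26]
  [6] addr=0xe9 blk=58 s=2: L1-HIT | VC [26]
  [7] addr=0x43 blk=16 s=0: MISS | VC [26, 48]
  [8] addr=0x29 blk=10 s=2: MISS | VC [26, 48, 58]
  [9] addr=0x4b blk=18 s=2: MISS | VC [48, 58, 10]
  [10] addr=0x2b blk=10 s=2: VC-HIT | VC [48, 58, 18]
  [11] addr=0x35 blk=13 s=5: MISS | VC [48, 58, 18]
  [12] addr=0x55 blk=21 s=5: MISS | VC [58, 18, 13]
  [13] addr=0x36 blk=13 s=5: VC-HIT | VC [58, 18, 21]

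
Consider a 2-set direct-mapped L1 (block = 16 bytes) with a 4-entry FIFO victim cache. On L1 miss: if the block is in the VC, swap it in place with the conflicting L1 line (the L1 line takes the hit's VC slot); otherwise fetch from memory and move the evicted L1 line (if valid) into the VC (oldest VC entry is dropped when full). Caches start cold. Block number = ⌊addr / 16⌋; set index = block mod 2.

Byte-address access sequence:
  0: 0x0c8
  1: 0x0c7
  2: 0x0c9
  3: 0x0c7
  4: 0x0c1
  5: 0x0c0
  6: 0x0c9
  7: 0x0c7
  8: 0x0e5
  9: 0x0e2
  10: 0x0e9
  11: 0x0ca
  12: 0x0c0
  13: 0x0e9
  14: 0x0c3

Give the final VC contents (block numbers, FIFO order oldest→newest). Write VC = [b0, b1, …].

0: 0xc8 (blk 12, set 0) → MISS  vc=[]
1: 0xc7 (blk 12, set 0) → L1-HIT  vc=[]
2: 0xc9 (blk 12, set 0) → L1-HIT  vc=[]
3: 0xc7 (blk 12, set 0) → L1-HIT  vc=[]
4: 0xc1 (blk 12, set 0) → L1-HIT  vc=[]
5: 0xc0 (blk 12, set 0) → L1-HIT  vc=[]
6: 0xc9 (blk 12, set 0) → L1-HIT  vc=[]
7: 0xc7 (blk 12, set 0) → L1-HIT  vc=[]
8: 0xe5 (blk 14, set 0) → MISS  vc=[12]
9: 0xe2 (blk 14, set 0) → L1-HIT  vc=[12]
10: 0xe9 (blk 14, set 0) → L1-HIT  vc=[12]
11: 0xca (blk 12, set 0) → VC-HIT  vc=[14]
12: 0xc0 (blk 12, set 0) → L1-HIT  vc=[14]
13: 0xe9 (blk 14, set 0) → VC-HIT  vc=[12]
14: 0xc3 (blk 12, set 0) → VC-HIT  vc=[14]

VC = [14]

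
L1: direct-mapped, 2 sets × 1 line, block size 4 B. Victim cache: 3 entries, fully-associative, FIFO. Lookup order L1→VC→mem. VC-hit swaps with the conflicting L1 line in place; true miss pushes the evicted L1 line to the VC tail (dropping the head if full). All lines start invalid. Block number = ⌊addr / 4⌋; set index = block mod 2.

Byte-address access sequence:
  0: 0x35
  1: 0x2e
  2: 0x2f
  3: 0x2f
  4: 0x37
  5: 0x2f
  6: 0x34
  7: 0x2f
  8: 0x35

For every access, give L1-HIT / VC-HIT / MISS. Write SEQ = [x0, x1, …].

#0 0x35→b13/s1 MISS; vc=[]
#1 0x2e→b11/s1 MISS; vc=[13]
#2 0x2f→b11/s1 L1-HIT; vc=[13]
#3 0x2f→b11/s1 L1-HIT; vc=[13]
#4 0x37→b13/s1 VC-HIT; vc=[11]
#5 0x2f→b11/s1 VC-HIT; vc=[13]
#6 0x34→b13/s1 VC-HIT; vc=[11]
#7 0x2f→b11/s1 VC-HIT; vc=[13]
#8 0x35→b13/s1 VC-HIT; vc=[11]

SEQ = [MISS, MISS, L1-HIT, L1-HIT, VC-HIT, VC-HIT, VC-HIT, VC-HIT, VC-HIT]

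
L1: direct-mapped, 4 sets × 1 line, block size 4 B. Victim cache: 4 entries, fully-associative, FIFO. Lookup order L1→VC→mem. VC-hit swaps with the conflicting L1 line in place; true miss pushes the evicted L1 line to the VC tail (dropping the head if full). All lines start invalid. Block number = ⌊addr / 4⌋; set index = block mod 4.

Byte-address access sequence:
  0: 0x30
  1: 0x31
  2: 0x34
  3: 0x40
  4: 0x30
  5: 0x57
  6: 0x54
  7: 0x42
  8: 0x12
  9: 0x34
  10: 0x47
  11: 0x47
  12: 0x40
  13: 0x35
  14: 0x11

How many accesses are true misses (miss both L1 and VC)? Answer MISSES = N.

  [0] addr=0x30 blk=12 s=0: MISS | VC []
  [1] addr=0x31 blk=12 s=0: L1-HIT | VC []
  [2] addr=0x34 blk=13 s=1: MISS | VC []
  [3] addr=0x40 blk=16 s=0: MISS | VC [12]
  [4] addr=0x30 blk=12 s=0: VC-HIT | VC [16]
  [5] addr=0x57 blk=21 s=1: MISS | VC [16, 13]
  [6] addr=0x54 blk=21 s=1: L1-HIT | VC [16, 13]
  [7] addr=0x42 blk=16 s=0: VC-HIT | VC [12, 13]
  [8] addr=0x12 blk=4 s=0: MISS | VC [12, 13, 16]
  [9] addr=0x34 blk=13 s=1: VC-HIT | VC [12, 21, 16]
  [10] addr=0x47 blk=17 s=1: MISS | VC [12, 21, 16, 13]
  [11] addr=0x47 blk=17 s=1: L1-HIT | VC [12, 21, 16, 13]
  [12] addr=0x40 blk=16 s=0: VC-HIT | VC [12, 21, 4, 13]
  [13] addr=0x35 blk=13 s=1: VC-HIT | VC [12, 21, 4, 17]
  [14] addr=0x11 blk=4 s=0: VC-HIT | VC [12, 21, 16, 17]

MISSES = 6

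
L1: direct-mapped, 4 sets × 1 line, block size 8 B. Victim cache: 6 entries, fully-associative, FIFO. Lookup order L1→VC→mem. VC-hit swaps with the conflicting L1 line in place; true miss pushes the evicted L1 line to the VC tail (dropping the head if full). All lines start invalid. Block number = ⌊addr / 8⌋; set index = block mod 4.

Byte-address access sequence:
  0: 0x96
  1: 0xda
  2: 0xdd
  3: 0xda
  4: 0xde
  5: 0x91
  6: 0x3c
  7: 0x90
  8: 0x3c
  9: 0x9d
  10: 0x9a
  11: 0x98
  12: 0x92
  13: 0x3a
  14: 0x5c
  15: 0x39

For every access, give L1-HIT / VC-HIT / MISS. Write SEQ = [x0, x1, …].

  [0] addr=0x96 blk=18 s=2: MISS | VC []
  [1] addr=0xda blk=27 s=3: MISS | VC []
  [2] addr=0xdd blk=27 s=3: L1-HIT | VC []
  [3] addr=0xda blk=27 s=3: L1-HIT | VC []
  [4] addr=0xde blk=27 s=3: L1-HIT | VC []
  [5] addr=0x91 blk=18 s=2: L1-HIT | VC []
  [6] addr=0x3c blk=7 s=3: MISS | VC [27]
  [7] addr=0x90 blk=18 s=2: L1-HIT | VC [27]
  [8] addr=0x3c blk=7 s=3: L1-HIT | VC [27]
  [9] addr=0x9d blk=19 s=3: MISS | VC [27, 7]
  [10] addr=0x9a blk=19 s=3: L1-HIT | VC [27, 7]
  [11] addr=0x98 blk=19 s=3: L1-HIT | VC [27, 7]
  [12] addr=0x92 blk=18 s=2: L1-HIT | VC [27, 7]
  [13] addr=0x3a blk=7 s=3: VC-HIT | VC [27, 19]
  [14] addr=0x5c blk=11 s=3: MISS | VC [27, 19, 7]
  [15] addr=0x39 blk=7 s=3: VC-HIT | VC [27, 19, 11]

SEQ = [MISS, MISS, L1-HIT, L1-HIT, L1-HIT, L1-HIT, MISS, L1-HIT, L1-HIT, MISS, L1-HIT, L1-HIT, L1-HIT, VC-HIT, MISS, VC-HIT]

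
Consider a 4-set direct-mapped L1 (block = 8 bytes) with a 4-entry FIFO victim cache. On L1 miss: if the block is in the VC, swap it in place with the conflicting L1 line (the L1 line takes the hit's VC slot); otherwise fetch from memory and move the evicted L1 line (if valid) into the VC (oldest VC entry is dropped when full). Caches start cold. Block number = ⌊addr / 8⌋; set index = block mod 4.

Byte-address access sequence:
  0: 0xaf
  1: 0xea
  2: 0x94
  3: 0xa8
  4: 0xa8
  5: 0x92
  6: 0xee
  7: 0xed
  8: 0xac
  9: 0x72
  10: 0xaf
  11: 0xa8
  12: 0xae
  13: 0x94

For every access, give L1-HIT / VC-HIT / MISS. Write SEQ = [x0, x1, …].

  [0] addr=0xaf blk=21 s=1: MISS | VC []
  [1] addr=0xea blk=29 s=1: MISS | VC [21]
  [2] addr=0x94 blk=18 s=2: MISS | VC [21]
  [3] addr=0xa8 blk=21 s=1: VC-HIT | VC [29]
  [4] addr=0xa8 blk=21 s=1: L1-HIT | VC [29]
  [5] addr=0x92 blk=18 s=2: L1-HIT | VC [29]
  [6] addr=0xee blk=29 s=1: VC-HIT | VC [21]
  [7] addr=0xed blk=29 s=1: L1-HIT | VC [21]
  [8] addr=0xac blk=21 s=1: VC-HIT | VC [29]
  [9] addr=0x72 blk=14 s=2: MISS | VC [29, 18]
  [10] addr=0xaf blk=21 s=1: L1-HIT | VC [29, 18]
  [11] addr=0xa8 blk=21 s=1: L1-HIT | VC [29, 18]
  [12] addr=0xae blk=21 s=1: L1-HIT | VC [29, 18]
  [13] addr=0x94 blk=18 s=2: VC-HIT | VC [29, 14]

SEQ = [MISS, MISS, MISS, VC-HIT, L1-HIT, L1-HIT, VC-HIT, L1-HIT, VC-HIT, MISS, L1-HIT, L1-HIT, L1-HIT, VC-HIT]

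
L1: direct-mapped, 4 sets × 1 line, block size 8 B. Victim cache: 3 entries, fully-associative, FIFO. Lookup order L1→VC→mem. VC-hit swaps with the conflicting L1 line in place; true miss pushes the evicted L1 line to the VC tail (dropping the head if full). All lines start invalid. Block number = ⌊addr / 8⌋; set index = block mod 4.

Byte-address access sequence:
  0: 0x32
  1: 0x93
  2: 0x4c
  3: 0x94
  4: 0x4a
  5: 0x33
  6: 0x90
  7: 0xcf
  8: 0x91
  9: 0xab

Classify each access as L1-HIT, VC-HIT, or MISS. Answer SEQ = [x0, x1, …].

SEQ = [MISS, MISS, MISS, L1-HIT, L1-HIT, VC-HIT, VC-HIT, MISS, L1-HIT, MISS]

  [0] addr=0x32 blk=6 s=2: MISS | VC []
  [1] addr=0x93 blk=18 s=2: MISS | VC [6]
  [2] addr=0x4c blk=9 s=1: MISS | VC [6]
  [3] addr=0x94 blk=18 s=2: L1-HIT | VC [6]
  [4] addr=0x4a blk=9 s=1: L1-HIT | VC [6]
  [5] addr=0x33 blk=6 s=2: VC-HIT | VC [18]
  [6] addr=0x90 blk=18 s=2: VC-HIT | VC [6]
  [7] addr=0xcf blk=25 s=1: MISS | VC [6, 9]
  [8] addr=0x91 blk=18 s=2: L1-HIT | VC [6, 9]
  [9] addr=0xab blk=21 s=1: MISS | VC [6, 9, 25]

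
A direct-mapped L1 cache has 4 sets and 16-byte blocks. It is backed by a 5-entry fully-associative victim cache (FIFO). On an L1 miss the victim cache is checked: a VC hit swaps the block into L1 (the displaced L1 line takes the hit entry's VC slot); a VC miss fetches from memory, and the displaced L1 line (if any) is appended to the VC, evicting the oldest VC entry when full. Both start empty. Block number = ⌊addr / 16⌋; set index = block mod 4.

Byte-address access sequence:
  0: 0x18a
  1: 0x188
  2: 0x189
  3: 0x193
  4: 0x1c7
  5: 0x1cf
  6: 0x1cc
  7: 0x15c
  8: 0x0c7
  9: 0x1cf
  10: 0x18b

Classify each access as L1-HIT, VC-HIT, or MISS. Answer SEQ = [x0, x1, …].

  [0] addr=0x18a blk=24 s=0: MISS | VC []
  [1] addr=0x188 blk=24 s=0: L1-HIT | VC []
  [2] addr=0x189 blk=24 s=0: L1-HIT | VC []
  [3] addr=0x193 blk=25 s=1: MISS | VC []
  [4] addr=0x1c7 blk=28 s=0: MISS | VC [24]
  [5] addr=0x1cf blk=28 s=0: L1-HIT | VC [24]
  [6] addr=0x1cc blk=28 s=0: L1-HIT | VC [24]
  [7] addr=0x15c blk=21 s=1: MISS | VC [24, 25]
  [8] addr=0xc7 blk=12 s=0: MISS | VC [24, 25, 28]
  [9] addr=0x1cf blk=28 s=0: VC-HIT | VC [24, 25, 12]
  [10] addr=0x18b blk=24 s=0: VC-HIT | VC [28, 25, 12]

SEQ = [MISS, L1-HIT, L1-HIT, MISS, MISS, L1-HIT, L1-HIT, MISS, MISS, VC-HIT, VC-HIT]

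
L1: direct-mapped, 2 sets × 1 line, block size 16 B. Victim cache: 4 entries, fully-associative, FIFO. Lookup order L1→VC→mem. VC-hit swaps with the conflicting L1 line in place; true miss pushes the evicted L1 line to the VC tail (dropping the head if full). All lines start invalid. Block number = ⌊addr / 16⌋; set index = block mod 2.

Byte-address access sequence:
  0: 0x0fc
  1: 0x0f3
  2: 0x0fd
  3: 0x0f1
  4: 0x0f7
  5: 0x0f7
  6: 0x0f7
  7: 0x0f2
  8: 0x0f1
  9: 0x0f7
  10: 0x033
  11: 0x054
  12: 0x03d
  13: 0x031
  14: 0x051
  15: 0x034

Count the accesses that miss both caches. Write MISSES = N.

0: 0xfc (blk 15, set 1) → MISS  vc=[]
1: 0xf3 (blk 15, set 1) → L1-HIT  vc=[]
2: 0xfd (blk 15, set 1) → L1-HIT  vc=[]
3: 0xf1 (blk 15, set 1) → L1-HIT  vc=[]
4: 0xf7 (blk 15, set 1) → L1-HIT  vc=[]
5: 0xf7 (blk 15, set 1) → L1-HIT  vc=[]
6: 0xf7 (blk 15, set 1) → L1-HIT  vc=[]
7: 0xf2 (blk 15, set 1) → L1-HIT  vc=[]
8: 0xf1 (blk 15, set 1) → L1-HIT  vc=[]
9: 0xf7 (blk 15, set 1) → L1-HIT  vc=[]
10: 0x33 (blk 3, set 1) → MISS  vc=[15]
11: 0x54 (blk 5, set 1) → MISS  vc=[15, 3]
12: 0x3d (blk 3, set 1) → VC-HIT  vc=[15, 5]
13: 0x31 (blk 3, set 1) → L1-HIT  vc=[15, 5]
14: 0x51 (blk 5, set 1) → VC-HIT  vc=[15, 3]
15: 0x34 (blk 3, set 1) → VC-HIT  vc=[15, 5]

MISSES = 3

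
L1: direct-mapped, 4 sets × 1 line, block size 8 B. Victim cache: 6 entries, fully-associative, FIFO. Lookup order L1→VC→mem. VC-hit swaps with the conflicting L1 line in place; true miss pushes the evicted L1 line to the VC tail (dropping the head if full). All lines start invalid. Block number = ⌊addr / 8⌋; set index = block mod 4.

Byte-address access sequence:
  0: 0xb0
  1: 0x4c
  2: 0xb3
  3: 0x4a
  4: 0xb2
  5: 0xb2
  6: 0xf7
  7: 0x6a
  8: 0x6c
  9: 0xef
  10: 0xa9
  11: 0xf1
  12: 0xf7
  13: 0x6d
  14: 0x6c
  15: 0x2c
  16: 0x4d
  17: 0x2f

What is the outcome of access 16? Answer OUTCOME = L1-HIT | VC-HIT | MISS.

OUTCOME = VC-HIT

0: 0xb0 (blk 22, set 2) → MISS  vc=[]
1: 0x4c (blk 9, set 1) → MISS  vc=[]
2: 0xb3 (blk 22, set 2) → L1-HIT  vc=[]
3: 0x4a (blk 9, set 1) → L1-HIT  vc=[]
4: 0xb2 (blk 22, set 2) → L1-HIT  vc=[]
5: 0xb2 (blk 22, set 2) → L1-HIT  vc=[]
6: 0xf7 (blk 30, set 2) → MISS  vc=[22]
7: 0x6a (blk 13, set 1) → MISS  vc=[22, 9]
8: 0x6c (blk 13, set 1) → L1-HIT  vc=[22, 9]
9: 0xef (blk 29, set 1) → MISS  vc=[22, 9, 13]
10: 0xa9 (blk 21, set 1) → MISS  vc=[22, 9, 13, 29]
11: 0xf1 (blk 30, set 2) → L1-HIT  vc=[22, 9, 13, 29]
12: 0xf7 (blk 30, set 2) → L1-HIT  vc=[22, 9, 13, 29]
13: 0x6d (blk 13, set 1) → VC-HIT  vc=[22, 9, 21, 29]
14: 0x6c (blk 13, set 1) → L1-HIT  vc=[22, 9, 21, 29]
15: 0x2c (blk 5, set 1) → MISS  vc=[22, 9, 21, 29, 13]
16: 0x4d (blk 9, set 1) → VC-HIT  vc=[22, 5, 21, 29, 13]
17: 0x2f (blk 5, set 1) → VC-HIT  vc=[22, 9, 21, 29, 13]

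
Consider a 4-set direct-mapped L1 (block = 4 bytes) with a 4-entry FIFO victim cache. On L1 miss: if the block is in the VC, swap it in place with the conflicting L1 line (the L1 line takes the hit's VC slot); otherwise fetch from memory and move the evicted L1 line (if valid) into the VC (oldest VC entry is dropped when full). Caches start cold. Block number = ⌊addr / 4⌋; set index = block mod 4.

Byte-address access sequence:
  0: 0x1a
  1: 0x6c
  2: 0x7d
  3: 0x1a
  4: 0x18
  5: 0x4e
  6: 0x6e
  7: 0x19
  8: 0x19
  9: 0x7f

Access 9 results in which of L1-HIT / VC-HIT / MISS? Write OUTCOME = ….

#0 0x1a→b6/s2 MISS; vc=[]
#1 0x6c→b27/s3 MISS; vc=[]
#2 0x7d→b31/s3 MISS; vc=[27]
#3 0x1a→b6/s2 L1-HIT; vc=[27]
#4 0x18→b6/s2 L1-HIT; vc=[27]
#5 0x4e→b19/s3 MISS; vc=[27,31]
#6 0x6e→b27/s3 VC-HIT; vc=[19,31]
#7 0x19→b6/s2 L1-HIT; vc=[19,31]
#8 0x19→b6/s2 L1-HIT; vc=[19,31]
#9 0x7f→b31/s3 VC-HIT; vc=[19,27]

OUTCOME = VC-HIT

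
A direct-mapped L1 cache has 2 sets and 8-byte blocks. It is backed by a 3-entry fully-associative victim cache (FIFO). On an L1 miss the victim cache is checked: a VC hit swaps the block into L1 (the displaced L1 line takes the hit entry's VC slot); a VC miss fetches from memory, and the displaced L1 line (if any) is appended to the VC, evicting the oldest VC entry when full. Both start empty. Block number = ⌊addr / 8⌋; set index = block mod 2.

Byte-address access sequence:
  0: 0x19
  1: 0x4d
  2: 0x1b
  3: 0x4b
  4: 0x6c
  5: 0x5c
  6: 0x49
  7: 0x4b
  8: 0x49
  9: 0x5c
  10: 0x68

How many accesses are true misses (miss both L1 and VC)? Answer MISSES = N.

MISSES = 4

#0 0x19→b3/s1 MISS; vc=[]
#1 0x4d→b9/s1 MISS; vc=[3]
#2 0x1b→b3/s1 VC-HIT; vc=[9]
#3 0x4b→b9/s1 VC-HIT; vc=[3]
#4 0x6c→b13/s1 MISS; vc=[3,9]
#5 0x5c→b11/s1 MISS; vc=[3,9,13]
#6 0x49→b9/s1 VC-HIT; vc=[3,11,13]
#7 0x4b→b9/s1 L1-HIT; vc=[3,11,13]
#8 0x49→b9/s1 L1-HIT; vc=[3,11,13]
#9 0x5c→b11/s1 VC-HIT; vc=[3,9,13]
#10 0x68→b13/s1 VC-HIT; vc=[3,9,11]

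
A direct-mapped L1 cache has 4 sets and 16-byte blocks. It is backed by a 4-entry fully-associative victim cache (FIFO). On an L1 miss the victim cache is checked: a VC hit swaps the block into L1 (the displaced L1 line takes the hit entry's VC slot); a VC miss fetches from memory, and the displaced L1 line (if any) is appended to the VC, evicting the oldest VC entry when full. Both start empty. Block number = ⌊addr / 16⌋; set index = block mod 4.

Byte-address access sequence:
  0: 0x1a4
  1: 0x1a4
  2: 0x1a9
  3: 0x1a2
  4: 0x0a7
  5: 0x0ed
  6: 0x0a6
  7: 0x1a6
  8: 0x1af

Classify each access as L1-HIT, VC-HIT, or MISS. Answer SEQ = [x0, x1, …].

SEQ = [MISS, L1-HIT, L1-HIT, L1-HIT, MISS, MISS, VC-HIT, VC-HIT, L1-HIT]

  [0] addr=0x1a4 blk=26 s=2: MISS | VC []
  [1] addr=0x1a4 blk=26 s=2: L1-HIT | VC []
  [2] addr=0x1a9 blk=26 s=2: L1-HIT | VC []
  [3] addr=0x1a2 blk=26 s=2: L1-HIT | VC []
  [4] addr=0xa7 blk=10 s=2: MISS | VC [26]
  [5] addr=0xed blk=14 s=2: MISS | VC [26, 10]
  [6] addr=0xa6 blk=10 s=2: VC-HIT | VC [26, 14]
  [7] addr=0x1a6 blk=26 s=2: VC-HIT | VC [10, 14]
  [8] addr=0x1af blk=26 s=2: L1-HIT | VC [10, 14]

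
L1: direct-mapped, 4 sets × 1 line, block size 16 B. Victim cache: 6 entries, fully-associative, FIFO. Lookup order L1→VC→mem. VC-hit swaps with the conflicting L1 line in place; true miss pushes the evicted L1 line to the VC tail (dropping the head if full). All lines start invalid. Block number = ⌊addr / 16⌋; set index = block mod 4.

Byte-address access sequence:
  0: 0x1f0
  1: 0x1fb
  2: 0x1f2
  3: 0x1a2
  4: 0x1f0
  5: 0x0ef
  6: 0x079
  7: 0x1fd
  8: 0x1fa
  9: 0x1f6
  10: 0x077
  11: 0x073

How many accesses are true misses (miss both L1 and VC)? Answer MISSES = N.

MISSES = 4

#0 0x1f0→b31/s3 MISS; vc=[]
#1 0x1fb→b31/s3 L1-HIT; vc=[]
#2 0x1f2→b31/s3 L1-HIT; vc=[]
#3 0x1a2→b26/s2 MISS; vc=[]
#4 0x1f0→b31/s3 L1-HIT; vc=[]
#5 0xef→b14/s2 MISS; vc=[26]
#6 0x79→b7/s3 MISS; vc=[26,31]
#7 0x1fd→b31/s3 VC-HIT; vc=[26,7]
#8 0x1fa→b31/s3 L1-HIT; vc=[26,7]
#9 0x1f6→b31/s3 L1-HIT; vc=[26,7]
#10 0x77→b7/s3 VC-HIT; vc=[26,31]
#11 0x73→b7/s3 L1-HIT; vc=[26,31]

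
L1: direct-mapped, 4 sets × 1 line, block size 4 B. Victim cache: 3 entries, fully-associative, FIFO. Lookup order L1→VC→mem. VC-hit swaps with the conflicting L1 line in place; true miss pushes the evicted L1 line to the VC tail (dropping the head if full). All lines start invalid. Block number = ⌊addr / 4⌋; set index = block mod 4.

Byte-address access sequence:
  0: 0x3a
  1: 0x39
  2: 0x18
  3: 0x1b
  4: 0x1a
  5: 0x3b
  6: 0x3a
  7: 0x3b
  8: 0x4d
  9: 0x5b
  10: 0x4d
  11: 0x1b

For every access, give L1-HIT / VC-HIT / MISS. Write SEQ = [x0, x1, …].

SEQ = [MISS, L1-HIT, MISS, L1-HIT, L1-HIT, VC-HIT, L1-HIT, L1-HIT, MISS, MISS, L1-HIT, VC-HIT]

0: 0x3a (blk 14, set 2) → MISS  vc=[]
1: 0x39 (blk 14, set 2) → L1-HIT  vc=[]
2: 0x18 (blk 6, set 2) → MISS  vc=[14]
3: 0x1b (blk 6, set 2) → L1-HIT  vc=[14]
4: 0x1a (blk 6, set 2) → L1-HIT  vc=[14]
5: 0x3b (blk 14, set 2) → VC-HIT  vc=[6]
6: 0x3a (blk 14, set 2) → L1-HIT  vc=[6]
7: 0x3b (blk 14, set 2) → L1-HIT  vc=[6]
8: 0x4d (blk 19, set 3) → MISS  vc=[6]
9: 0x5b (blk 22, set 2) → MISS  vc=[6, 14]
10: 0x4d (blk 19, set 3) → L1-HIT  vc=[6, 14]
11: 0x1b (blk 6, set 2) → VC-HIT  vc=[22, 14]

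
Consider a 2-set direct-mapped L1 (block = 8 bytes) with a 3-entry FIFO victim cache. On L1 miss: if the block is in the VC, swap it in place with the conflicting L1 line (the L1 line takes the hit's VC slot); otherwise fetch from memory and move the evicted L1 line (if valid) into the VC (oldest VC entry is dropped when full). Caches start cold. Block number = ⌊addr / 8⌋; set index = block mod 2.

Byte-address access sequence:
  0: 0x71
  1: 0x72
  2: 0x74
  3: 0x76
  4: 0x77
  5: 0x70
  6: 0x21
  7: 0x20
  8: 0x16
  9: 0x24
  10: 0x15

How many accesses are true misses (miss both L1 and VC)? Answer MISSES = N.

MISSES = 3

0: 0x71 (blk 14, set 0) → MISS  vc=[]
1: 0x72 (blk 14, set 0) → L1-HIT  vc=[]
2: 0x74 (blk 14, set 0) → L1-HIT  vc=[]
3: 0x76 (blk 14, set 0) → L1-HIT  vc=[]
4: 0x77 (blk 14, set 0) → L1-HIT  vc=[]
5: 0x70 (blk 14, set 0) → L1-HIT  vc=[]
6: 0x21 (blk 4, set 0) → MISS  vc=[14]
7: 0x20 (blk 4, set 0) → L1-HIT  vc=[14]
8: 0x16 (blk 2, set 0) → MISS  vc=[14, 4]
9: 0x24 (blk 4, set 0) → VC-HIT  vc=[14, 2]
10: 0x15 (blk 2, set 0) → VC-HIT  vc=[14, 4]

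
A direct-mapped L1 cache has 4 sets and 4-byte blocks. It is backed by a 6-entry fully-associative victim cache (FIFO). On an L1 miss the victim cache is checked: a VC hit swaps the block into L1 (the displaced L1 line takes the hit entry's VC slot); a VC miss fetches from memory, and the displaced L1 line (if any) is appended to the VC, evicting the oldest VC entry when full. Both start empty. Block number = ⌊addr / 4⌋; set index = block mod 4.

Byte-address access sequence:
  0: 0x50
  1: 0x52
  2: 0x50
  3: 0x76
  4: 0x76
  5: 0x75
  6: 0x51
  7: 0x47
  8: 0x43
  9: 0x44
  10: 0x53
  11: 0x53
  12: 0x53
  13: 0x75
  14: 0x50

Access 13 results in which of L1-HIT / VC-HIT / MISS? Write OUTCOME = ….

OUTCOME = VC-HIT

#0 0x50→b20/s0 MISS; vc=[]
#1 0x52→b20/s0 L1-HIT; vc=[]
#2 0x50→b20/s0 L1-HIT; vc=[]
#3 0x76→b29/s1 MISS; vc=[]
#4 0x76→b29/s1 L1-HIT; vc=[]
#5 0x75→b29/s1 L1-HIT; vc=[]
#6 0x51→b20/s0 L1-HIT; vc=[]
#7 0x47→b17/s1 MISS; vc=[29]
#8 0x43→b16/s0 MISS; vc=[29,20]
#9 0x44→b17/s1 L1-HIT; vc=[29,20]
#10 0x53→b20/s0 VC-HIT; vc=[29,16]
#11 0x53→b20/s0 L1-HIT; vc=[29,16]
#12 0x53→b20/s0 L1-HIT; vc=[29,16]
#13 0x75→b29/s1 VC-HIT; vc=[17,16]
#14 0x50→b20/s0 L1-HIT; vc=[17,16]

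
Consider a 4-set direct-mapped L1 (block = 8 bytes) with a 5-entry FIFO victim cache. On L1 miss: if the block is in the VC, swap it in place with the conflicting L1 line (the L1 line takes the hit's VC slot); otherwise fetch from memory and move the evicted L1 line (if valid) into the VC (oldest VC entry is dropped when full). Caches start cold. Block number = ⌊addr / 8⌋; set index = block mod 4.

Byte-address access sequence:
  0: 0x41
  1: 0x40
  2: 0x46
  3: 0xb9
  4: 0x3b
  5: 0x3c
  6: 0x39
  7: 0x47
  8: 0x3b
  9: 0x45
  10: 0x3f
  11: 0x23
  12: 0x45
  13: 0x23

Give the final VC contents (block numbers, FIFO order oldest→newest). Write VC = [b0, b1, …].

  [0] addr=0x41 blk=8 s=0: MISS | VC []
  [1] addr=0x40 blk=8 s=0: L1-HIT | VC []
  [2] addr=0x46 blk=8 s=0: L1-HIT | VC []
  [3] addr=0xb9 blk=23 s=3: MISS | VC []
  [4] addr=0x3b blk=7 s=3: MISS | VC [23]
  [5] addr=0x3c blk=7 s=3: L1-HIT | VC [23]
  [6] addr=0x39 blk=7 s=3: L1-HIT | VC [23]
  [7] addr=0x47 blk=8 s=0: L1-HIT | VC [23]
  [8] addr=0x3b blk=7 s=3: L1-HIT | VC [23]
  [9] addr=0x45 blk=8 s=0: L1-HIT | VC [23]
  [10] addr=0x3f blk=7 s=3: L1-HIT | VC [23]
  [11] addr=0x23 blk=4 s=0: MISS | VC [23, 8]
  [12] addr=0x45 blk=8 s=0: VC-HIT | VC [23, 4]
  [13] addr=0x23 blk=4 s=0: VC-HIT | VC [23, 8]

VC = [23, 8]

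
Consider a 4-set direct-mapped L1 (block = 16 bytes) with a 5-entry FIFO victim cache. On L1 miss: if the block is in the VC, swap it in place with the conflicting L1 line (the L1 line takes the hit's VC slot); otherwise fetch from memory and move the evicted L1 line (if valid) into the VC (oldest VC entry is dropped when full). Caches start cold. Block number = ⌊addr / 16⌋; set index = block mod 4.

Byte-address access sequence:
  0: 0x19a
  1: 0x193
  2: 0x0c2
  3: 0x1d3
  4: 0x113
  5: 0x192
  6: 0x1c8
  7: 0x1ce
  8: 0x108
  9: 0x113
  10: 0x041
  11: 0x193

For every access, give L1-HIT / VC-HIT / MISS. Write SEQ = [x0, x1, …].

SEQ = [MISS, L1-HIT, MISS, MISS, MISS, VC-HIT, MISS, L1-HIT, MISS, VC-HIT, MISS, VC-HIT]

0: 0x19a (blk 25, set 1) → MISS  vc=[]
1: 0x193 (blk 25, set 1) → L1-HIT  vc=[]
2: 0xc2 (blk 12, set 0) → MISS  vc=[]
3: 0x1d3 (blk 29, set 1) → MISS  vc=[25]
4: 0x113 (blk 17, set 1) → MISS  vc=[25, 29]
5: 0x192 (blk 25, set 1) → VC-HIT  vc=[17, 29]
6: 0x1c8 (blk 28, set 0) → MISS  vc=[17, 29, 12]
7: 0x1ce (blk 28, set 0) → L1-HIT  vc=[17, 29, 12]
8: 0x108 (blk 16, set 0) → MISS  vc=[17, 29, 12, 28]
9: 0x113 (blk 17, set 1) → VC-HIT  vc=[25, 29, 12, 28]
10: 0x41 (blk 4, set 0) → MISS  vc=[25, 29, 12, 28, 16]
11: 0x193 (blk 25, set 1) → VC-HIT  vc=[17, 29, 12, 28, 16]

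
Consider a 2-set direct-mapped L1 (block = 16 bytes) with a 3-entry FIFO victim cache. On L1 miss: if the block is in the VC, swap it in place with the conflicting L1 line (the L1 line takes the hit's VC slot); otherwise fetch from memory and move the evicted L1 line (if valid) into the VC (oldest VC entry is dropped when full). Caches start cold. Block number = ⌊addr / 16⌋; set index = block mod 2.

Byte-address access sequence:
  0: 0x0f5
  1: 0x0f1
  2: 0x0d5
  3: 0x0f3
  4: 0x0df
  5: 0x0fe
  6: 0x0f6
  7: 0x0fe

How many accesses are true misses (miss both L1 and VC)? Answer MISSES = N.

MISSES = 2

#0 0xf5→b15/s1 MISS; vc=[]
#1 0xf1→b15/s1 L1-HIT; vc=[]
#2 0xd5→b13/s1 MISS; vc=[15]
#3 0xf3→b15/s1 VC-HIT; vc=[13]
#4 0xdf→b13/s1 VC-HIT; vc=[15]
#5 0xfe→b15/s1 VC-HIT; vc=[13]
#6 0xf6→b15/s1 L1-HIT; vc=[13]
#7 0xfe→b15/s1 L1-HIT; vc=[13]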